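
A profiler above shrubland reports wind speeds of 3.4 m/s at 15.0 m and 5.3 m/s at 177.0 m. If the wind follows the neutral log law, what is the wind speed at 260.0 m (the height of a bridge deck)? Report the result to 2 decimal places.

Log law: V ∝ ln(z/z₀). From the pair, with r = V₁/V₂ = 0.64151,
ln z₀ = (ln z₁ − r·ln z₂)/(1 − r) = (2.7081 − 0.64151×5.1761)/0.35849 = -1.7085 → z₀ = 0.1811 m
V₃ = V₁ · ln(z₃/z₀)/ln(z₁/z₀) = 3.4 × 7.2692/4.4166 = 5.5960 m/s

5.60 m/s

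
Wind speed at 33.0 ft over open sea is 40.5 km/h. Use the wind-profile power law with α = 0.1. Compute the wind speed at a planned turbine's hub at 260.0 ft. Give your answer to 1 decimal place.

Power-law profile: V₂ = V₁ · (z₂/z₁)^α
V₂ = 40.5 × (260.0/33.0)^0.1 = 40.5 × (7.8788)^0.1
    = 40.5 × 1.2293 = 49.7853 km/h

49.8 km/h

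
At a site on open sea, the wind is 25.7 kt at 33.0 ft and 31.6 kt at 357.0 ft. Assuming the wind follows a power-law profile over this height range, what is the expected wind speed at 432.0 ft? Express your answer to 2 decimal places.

32.13 kt

First find α: α = ln(V₂/V₁)/ln(z₂/z₁) = ln(31.6/25.7)/ln(357.0/33.0) = 0.20667/2.38123 = 0.0868
Extrapolate from 357.0 ft to 432.0 ft: V₃ = 31.6 × (432.0/357.0)^0.0868 = 31.6 × 1.0167 = 32.1273 kt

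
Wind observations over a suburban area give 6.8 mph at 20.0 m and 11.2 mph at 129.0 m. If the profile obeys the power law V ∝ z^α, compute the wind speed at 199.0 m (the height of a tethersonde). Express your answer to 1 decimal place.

12.6 mph

First find α: α = ln(V₂/V₁)/ln(z₂/z₁) = ln(11.2/6.8)/ln(129.0/20.0) = 0.49899/1.86408 = 0.2677
Extrapolate from 129.0 m to 199.0 m: V₃ = 11.2 × (199.0/129.0)^0.2677 = 11.2 × 1.1230 = 12.5781 mph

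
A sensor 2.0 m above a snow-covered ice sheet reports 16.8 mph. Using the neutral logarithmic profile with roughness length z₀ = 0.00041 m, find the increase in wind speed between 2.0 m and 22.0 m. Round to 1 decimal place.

Log law: V₂ = V₁ · ln(z₂/z₀)/ln(z₁/z₀) = 16.8 × 10.8904/8.4925 = 21.5436 mph
ΔV = 21.5436 − 16.8 = 4.7436 mph

4.7 mph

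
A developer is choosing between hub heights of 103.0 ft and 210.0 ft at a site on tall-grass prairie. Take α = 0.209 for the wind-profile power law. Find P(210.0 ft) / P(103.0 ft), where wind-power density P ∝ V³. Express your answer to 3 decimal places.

1.563

Speed ratio: V_B/V_A = (z_B/z_A)^α = (210.0/103.0)^0.209 = (2.0388)^0.209 = 1.16054
Power-density ratio: P_B/P_A = (V_B/V_A)³ = (1.16054)³ = 1.56308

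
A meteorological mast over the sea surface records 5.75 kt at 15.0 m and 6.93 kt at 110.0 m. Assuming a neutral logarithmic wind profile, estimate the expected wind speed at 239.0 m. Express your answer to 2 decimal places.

Log law: V ∝ ln(z/z₀). From the pair, with r = V₁/V₂ = 0.82973,
ln z₀ = (ln z₁ − r·ln z₂)/(1 − r) = (2.7081 − 0.82973×4.7005)/0.17027 = -7.0008 → z₀ = 0.0009111 m
V₃ = V₁ · ln(z₃/z₀)/ln(z₁/z₀) = 5.75 × 12.4773/9.7089 = 7.3896 kt

7.39 kt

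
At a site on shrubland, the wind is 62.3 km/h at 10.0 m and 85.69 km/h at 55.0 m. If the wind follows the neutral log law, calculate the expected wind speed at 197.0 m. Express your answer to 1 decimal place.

103.2 km/h

Log law: V ∝ ln(z/z₀). From the pair, with r = V₁/V₂ = 0.72704,
ln z₀ = (ln z₁ − r·ln z₂)/(1 − r) = (2.3026 − 0.72704×4.0073)/0.27296 = -2.2381 → z₀ = 0.1067 m
V₃ = V₁ · ln(z₃/z₀)/ln(z₁/z₀) = 62.3 × 7.5213/4.5407 = 103.1956 km/h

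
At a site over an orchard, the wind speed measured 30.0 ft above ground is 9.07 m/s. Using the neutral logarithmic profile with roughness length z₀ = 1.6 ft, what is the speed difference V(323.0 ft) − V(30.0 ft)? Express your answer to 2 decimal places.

Log law: V₂ = V₁ · ln(z₂/z₀)/ln(z₁/z₀) = 9.07 × 5.3076/2.9312 = 16.4235 m/s
ΔV = 16.4235 − 9.07 = 7.3535 m/s

7.35 m/s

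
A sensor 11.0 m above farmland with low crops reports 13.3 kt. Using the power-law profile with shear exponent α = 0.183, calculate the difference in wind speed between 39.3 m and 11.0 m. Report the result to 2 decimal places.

3.49 kt

Power law: V₂ = V₁ · (z₂/z₁)^α = 13.3 × (3.5727)^0.183 = 16.7900 kt
ΔV = 16.7900 − 13.3 = 3.4900 kt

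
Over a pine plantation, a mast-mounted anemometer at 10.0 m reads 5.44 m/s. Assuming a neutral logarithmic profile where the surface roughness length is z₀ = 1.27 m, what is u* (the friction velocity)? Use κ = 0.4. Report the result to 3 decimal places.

Log law: V(z) = (u*/κ) · ln(z/z₀) ⇒ u* = κ · V / ln(z/z₀)
u* = 0.4 × 5.44 / ln(10.0/1.27) = 0.4 × 5.44 / 2.0636
   = 2.1760 / 2.0636 = 1.0545 m/s

u* ≈ 1.054 m/s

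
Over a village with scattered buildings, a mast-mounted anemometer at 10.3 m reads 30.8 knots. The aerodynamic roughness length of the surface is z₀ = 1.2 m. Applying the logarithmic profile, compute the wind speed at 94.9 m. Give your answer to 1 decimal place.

62.6 knots

Log law: V(z) ∝ ln(z/z₀), so V₂/V₁ = ln(z₂/z₀) / ln(z₁/z₀).
ln(94.9/1.2) = 4.3705, ln(10.3/1.2) = 2.1498
V₂ = 30.8 × 4.3705/2.1498 = 30.8 × 2.0330 = 62.6152 knots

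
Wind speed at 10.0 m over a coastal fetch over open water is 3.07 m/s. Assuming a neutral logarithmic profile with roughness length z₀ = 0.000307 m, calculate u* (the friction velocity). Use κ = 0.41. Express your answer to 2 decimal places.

Log law: V(z) = (u*/κ) · ln(z/z₀) ⇒ u* = κ · V / ln(z/z₀)
u* = 0.41 × 3.07 / ln(10.0/0.000307) = 0.41 × 3.07 / 10.3912
   = 1.2587 / 10.3912 = 0.1211 m/s

u* ≈ 0.12 m/s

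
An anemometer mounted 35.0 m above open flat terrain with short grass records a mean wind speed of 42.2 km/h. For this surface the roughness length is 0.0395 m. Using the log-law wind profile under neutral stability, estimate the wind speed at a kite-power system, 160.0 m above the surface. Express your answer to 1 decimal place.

Log law: V(z) ∝ ln(z/z₀), so V₂/V₁ = ln(z₂/z₀) / ln(z₁/z₀).
ln(160.0/0.0395) = 8.3066, ln(35.0/0.0395) = 6.7868
V₂ = 42.2 × 8.3066/6.7868 = 42.2 × 1.2239 = 51.6502 km/h

51.7 km/h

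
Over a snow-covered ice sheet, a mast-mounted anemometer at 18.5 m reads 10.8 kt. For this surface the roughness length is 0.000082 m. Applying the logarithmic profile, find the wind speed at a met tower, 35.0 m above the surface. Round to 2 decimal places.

11.36 kt

Log law: V(z) ∝ ln(z/z₀), so V₂/V₁ = ln(z₂/z₀) / ln(z₁/z₀).
ln(35.0/0.000082) = 12.9641, ln(18.5/0.000082) = 12.3266
V₂ = 10.8 × 12.9641/12.3266 = 10.8 × 1.0517 = 11.3586 kt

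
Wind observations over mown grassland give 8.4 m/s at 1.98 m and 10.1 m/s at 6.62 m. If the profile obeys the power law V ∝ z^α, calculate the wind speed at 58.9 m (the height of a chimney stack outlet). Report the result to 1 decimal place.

14.1 m/s

First find α: α = ln(V₂/V₁)/ln(z₂/z₁) = ln(10.1/8.4)/ln(6.62/1.98) = 0.18430/1.20700 = 0.1527
Extrapolate from 6.62 m to 58.9 m: V₃ = 10.1 × (58.9/6.62)^0.1527 = 10.1 × 1.3962 = 14.1016 m/s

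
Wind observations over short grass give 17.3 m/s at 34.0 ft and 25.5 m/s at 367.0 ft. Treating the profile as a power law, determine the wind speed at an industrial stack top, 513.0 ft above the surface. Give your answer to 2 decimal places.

26.93 m/s

First find α: α = ln(V₂/V₁)/ln(z₂/z₁) = ln(25.5/17.3)/ln(367.0/34.0) = 0.38797/2.37900 = 0.1631
Extrapolate from 367.0 ft to 513.0 ft: V₃ = 25.5 × (513.0/367.0)^0.1631 = 25.5 × 1.0561 = 26.9315 m/s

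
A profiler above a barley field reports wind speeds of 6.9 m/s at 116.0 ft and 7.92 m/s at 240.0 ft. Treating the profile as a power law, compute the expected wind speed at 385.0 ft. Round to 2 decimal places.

8.66 m/s

First find α: α = ln(V₂/V₁)/ln(z₂/z₁) = ln(7.92/6.9)/ln(240.0/116.0) = 0.13787/0.72705 = 0.1896
Extrapolate from 240.0 ft to 385.0 ft: V₃ = 7.92 × (385.0/240.0)^0.1896 = 7.92 × 1.0938 = 8.6626 m/s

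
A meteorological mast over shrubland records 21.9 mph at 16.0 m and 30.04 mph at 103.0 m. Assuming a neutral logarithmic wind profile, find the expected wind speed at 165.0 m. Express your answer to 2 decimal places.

Log law: V ∝ ln(z/z₀). From the pair, with r = V₁/V₂ = 0.72903,
ln z₀ = (ln z₁ − r·ln z₂)/(1 − r) = (2.7726 − 0.72903×4.6347)/0.27097 = -2.2373 → z₀ = 0.1067 m
V₃ = V₁ · ln(z₃/z₀)/ln(z₁/z₀) = 21.9 × 7.3433/5.0099 = 32.0998 mph

32.10 mph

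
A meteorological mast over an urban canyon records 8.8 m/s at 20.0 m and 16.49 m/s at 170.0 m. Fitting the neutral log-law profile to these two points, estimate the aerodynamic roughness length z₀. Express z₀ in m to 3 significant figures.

Log law: V(z) ∝ ln(z/z₀). With r = V₁/V₂ = 8.8/16.49 = 0.53366,
r · ln(z₂/z₀) = ln(z₁/z₀) ⇒ ln z₀ = (ln z₁ − r·ln z₂)/(1 − r)
ln z₀ = (2.99573 − 0.53366×5.13580) / 0.46634 = 0.5468
z₀ = exp(0.5468) = 1.728 m

z₀ ≈ 1.73 m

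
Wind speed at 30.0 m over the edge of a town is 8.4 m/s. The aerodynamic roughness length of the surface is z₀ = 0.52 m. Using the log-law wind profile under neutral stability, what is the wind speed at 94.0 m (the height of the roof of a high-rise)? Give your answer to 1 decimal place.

Log law: V(z) ∝ ln(z/z₀), so V₂/V₁ = ln(z₂/z₀) / ln(z₁/z₀).
ln(94.0/0.52) = 5.1972, ln(30.0/0.52) = 4.0551
V₂ = 8.4 × 5.1972/4.0551 = 8.4 × 1.2816 = 10.7658 m/s

10.8 m/s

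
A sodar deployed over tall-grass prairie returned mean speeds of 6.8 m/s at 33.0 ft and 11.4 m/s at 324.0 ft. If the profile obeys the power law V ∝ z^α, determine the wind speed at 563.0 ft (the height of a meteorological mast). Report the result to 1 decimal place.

First find α: α = ln(V₂/V₁)/ln(z₂/z₁) = ln(11.4/6.8)/ln(324.0/33.0) = 0.51669/2.28424 = 0.2262
Extrapolate from 324.0 ft to 563.0 ft: V₃ = 11.4 × (563.0/324.0)^0.2262 = 11.4 × 1.1331 = 12.9177 m/s

12.9 m/s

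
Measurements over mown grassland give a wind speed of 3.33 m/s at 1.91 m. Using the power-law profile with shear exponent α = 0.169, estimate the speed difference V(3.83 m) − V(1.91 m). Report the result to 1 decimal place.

Power law: V₂ = V₁ · (z₂/z₁)^α = 3.33 × (2.0052)^0.169 = 3.7455 m/s
ΔV = 3.7455 − 3.33 = 0.4155 m/s

0.4 m/s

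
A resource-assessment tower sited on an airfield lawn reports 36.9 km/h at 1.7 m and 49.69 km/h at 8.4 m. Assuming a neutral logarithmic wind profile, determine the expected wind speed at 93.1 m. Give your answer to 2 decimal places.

Log law: V ∝ ln(z/z₀). From the pair, with r = V₁/V₂ = 0.74260,
ln z₀ = (ln z₁ − r·ln z₂)/(1 − r) = (0.5306 − 0.74260×2.1282)/0.25740 = -4.0786 → z₀ = 0.01693 m
V₃ = V₁ · ln(z₃/z₀)/ln(z₁/z₀) = 36.9 × 8.6122/4.6092 = 68.9474 km/h

68.95 km/h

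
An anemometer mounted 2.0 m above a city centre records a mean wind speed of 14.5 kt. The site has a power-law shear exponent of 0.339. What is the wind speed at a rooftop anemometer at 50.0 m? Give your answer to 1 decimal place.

Power-law profile: V₂ = V₁ · (z₂/z₁)^α
V₂ = 14.5 × (50.0/2.0)^0.339 = 14.5 × (25.0000)^0.339
    = 14.5 × 2.9778 = 43.1787 kt

43.2 kt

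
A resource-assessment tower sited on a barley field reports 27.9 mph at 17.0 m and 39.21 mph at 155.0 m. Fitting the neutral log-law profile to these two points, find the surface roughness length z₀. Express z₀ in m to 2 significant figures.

z₀ ≈ 0.073 m

Log law: V(z) ∝ ln(z/z₀). With r = V₁/V₂ = 27.9/39.21 = 0.71155,
r · ln(z₂/z₀) = ln(z₁/z₀) ⇒ ln z₀ = (ln z₁ − r·ln z₂)/(1 − r)
ln z₀ = (2.83321 − 0.71155×5.04343) / 0.28845 = -2.6190
z₀ = exp(-2.6190) = 0.07287 m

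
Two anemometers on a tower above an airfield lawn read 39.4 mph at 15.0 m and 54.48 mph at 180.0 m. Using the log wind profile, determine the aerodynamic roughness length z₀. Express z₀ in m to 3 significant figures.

z₀ ≈ 0.0227 m

Log law: V(z) ∝ ln(z/z₀). With r = V₁/V₂ = 39.4/54.48 = 0.72320,
r · ln(z₂/z₀) = ln(z₁/z₀) ⇒ ln z₀ = (ln z₁ − r·ln z₂)/(1 − r)
ln z₀ = (2.70805 − 0.72320×5.19296) / 0.27680 = -3.7843
z₀ = exp(-3.7843) = 0.02272 m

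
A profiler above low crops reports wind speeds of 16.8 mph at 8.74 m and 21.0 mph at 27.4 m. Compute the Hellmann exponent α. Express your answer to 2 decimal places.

Power law: V₂/V₁ = (z₂/z₁)^α ⇒ α = ln(V₂/V₁) / ln(z₂/z₁)
α = ln(21.0/16.8) / ln(27.4/8.74) = ln(1.2500) / ln(3.1350)
  = 0.22314 / 1.14263 = 0.19529

α ≈ 0.20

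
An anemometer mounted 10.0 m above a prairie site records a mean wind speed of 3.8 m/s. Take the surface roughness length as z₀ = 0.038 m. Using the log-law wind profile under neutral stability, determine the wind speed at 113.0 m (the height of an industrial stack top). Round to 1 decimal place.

Log law: V(z) ∝ ln(z/z₀), so V₂/V₁ = ln(z₂/z₀) / ln(z₁/z₀).
ln(113.0/0.038) = 7.9976, ln(10.0/0.038) = 5.5728
V₂ = 3.8 × 7.9976/5.5728 = 3.8 × 1.4351 = 5.4534 m/s

5.5 m/s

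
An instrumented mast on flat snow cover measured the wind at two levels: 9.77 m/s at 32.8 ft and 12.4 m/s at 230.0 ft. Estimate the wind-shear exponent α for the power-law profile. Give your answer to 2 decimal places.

α ≈ 0.12

Power law: V₂/V₁ = (z₂/z₁)^α ⇒ α = ln(V₂/V₁) / ln(z₂/z₁)
α = ln(12.4/9.77) / ln(230.0/32.8) = ln(1.2692) / ln(7.0122)
  = 0.23838 / 1.94765 = 0.12239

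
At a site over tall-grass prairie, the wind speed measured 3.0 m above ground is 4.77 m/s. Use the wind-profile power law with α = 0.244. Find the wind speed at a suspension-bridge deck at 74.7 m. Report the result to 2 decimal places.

10.45 m/s

Power-law profile: V₂ = V₁ · (z₂/z₁)^α
V₂ = 4.77 × (74.7/3.0)^0.244 = 4.77 × (24.9000)^0.244
    = 4.77 × 2.1912 = 10.4518 m/s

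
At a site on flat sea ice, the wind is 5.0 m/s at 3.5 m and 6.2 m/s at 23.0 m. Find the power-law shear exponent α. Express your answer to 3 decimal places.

α ≈ 0.114

Power law: V₂/V₁ = (z₂/z₁)^α ⇒ α = ln(V₂/V₁) / ln(z₂/z₁)
α = ln(6.2/5.0) / ln(23.0/3.5) = ln(1.2400) / ln(6.5714)
  = 0.21511 / 1.88273 = 0.11425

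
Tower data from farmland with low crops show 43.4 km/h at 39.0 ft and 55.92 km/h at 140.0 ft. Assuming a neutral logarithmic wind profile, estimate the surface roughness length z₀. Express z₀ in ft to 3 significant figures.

Log law: V(z) ∝ ln(z/z₀). With r = V₁/V₂ = 43.4/55.92 = 0.77611,
r · ln(z₂/z₀) = ln(z₁/z₀) ⇒ ln z₀ = (ln z₁ − r·ln z₂)/(1 − r)
ln z₀ = (3.66356 − 0.77611×4.94164) / 0.22389 = -0.7668
z₀ = exp(-0.7668) = 0.4645 ft

z₀ ≈ 0.464 ft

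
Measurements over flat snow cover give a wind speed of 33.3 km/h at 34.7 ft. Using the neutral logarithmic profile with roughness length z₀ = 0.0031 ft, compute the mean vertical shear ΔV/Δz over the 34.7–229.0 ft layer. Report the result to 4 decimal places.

Log law: V₂ = V₁ · ln(z₂/z₀)/ln(z₁/z₀) = 33.3 × 11.2101/9.3231 = 40.0399 km/h
ΔV/Δz = (40.0399 − 33.3)/(229.0 − 34.7) = 6.7399/194.3000 = 0.03469 km/h/ft

0.0347 km/h/ft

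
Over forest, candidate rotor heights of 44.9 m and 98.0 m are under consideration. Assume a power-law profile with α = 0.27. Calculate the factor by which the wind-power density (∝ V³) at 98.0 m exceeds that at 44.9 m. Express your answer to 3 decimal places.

1.882

Speed ratio: V_B/V_A = (z_B/z_A)^α = (98.0/44.9)^0.27 = (2.1826)^0.27 = 1.23460
Power-density ratio: P_B/P_A = (V_B/V_A)³ = (1.23460)³ = 1.88180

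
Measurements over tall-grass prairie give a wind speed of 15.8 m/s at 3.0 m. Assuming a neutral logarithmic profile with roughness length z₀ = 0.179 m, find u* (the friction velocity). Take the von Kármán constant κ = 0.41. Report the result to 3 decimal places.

Log law: V(z) = (u*/κ) · ln(z/z₀) ⇒ u* = κ · V / ln(z/z₀)
u* = 0.41 × 15.8 / ln(3.0/0.179) = 0.41 × 15.8 / 2.8190
   = 6.4780 / 2.8190 = 2.2980 m/s

u* ≈ 2.298 m/s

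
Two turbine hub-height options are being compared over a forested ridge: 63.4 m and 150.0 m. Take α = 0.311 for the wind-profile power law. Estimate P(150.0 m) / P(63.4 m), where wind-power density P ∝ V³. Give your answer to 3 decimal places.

Speed ratio: V_B/V_A = (z_B/z_A)^α = (150.0/63.4)^0.311 = (2.3659)^0.311 = 1.30712
Power-density ratio: P_B/P_A = (V_B/V_A)³ = (1.30712)³ = 2.23328

2.233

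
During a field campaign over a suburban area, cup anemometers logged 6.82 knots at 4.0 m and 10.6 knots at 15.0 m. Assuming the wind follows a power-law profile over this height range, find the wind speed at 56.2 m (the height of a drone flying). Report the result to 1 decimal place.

16.5 knots

First find α: α = ln(V₂/V₁)/ln(z₂/z₁) = ln(10.6/6.82)/ln(15.0/4.0) = 0.44099/1.32176 = 0.3336
Extrapolate from 15.0 m to 56.2 m: V₃ = 10.6 × (56.2/15.0)^0.3336 = 10.6 × 1.5538 = 16.4702 knots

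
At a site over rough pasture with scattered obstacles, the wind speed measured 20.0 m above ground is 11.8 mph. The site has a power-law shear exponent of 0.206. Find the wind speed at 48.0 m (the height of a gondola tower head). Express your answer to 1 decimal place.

14.1 mph

Power-law profile: V₂ = V₁ · (z₂/z₁)^α
V₂ = 11.8 × (48.0/20.0)^0.206 = 11.8 × (2.4000)^0.206
    = 11.8 × 1.1976 = 14.1321 mph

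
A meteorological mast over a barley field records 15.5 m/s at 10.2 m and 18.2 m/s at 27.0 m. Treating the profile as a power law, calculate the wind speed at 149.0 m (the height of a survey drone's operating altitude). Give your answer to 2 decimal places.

24.12 m/s

First find α: α = ln(V₂/V₁)/ln(z₂/z₁) = ln(18.2/15.5)/ln(27.0/10.2) = 0.16058/0.97345 = 0.1650
Extrapolate from 27.0 m to 149.0 m: V₃ = 18.2 × (149.0/27.0)^0.1650 = 18.2 × 1.3255 = 24.1237 m/s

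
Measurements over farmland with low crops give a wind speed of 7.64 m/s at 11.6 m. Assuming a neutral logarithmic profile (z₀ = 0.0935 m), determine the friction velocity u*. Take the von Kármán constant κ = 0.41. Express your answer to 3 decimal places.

u* ≈ 0.650 m/s

Log law: V(z) = (u*/κ) · ln(z/z₀) ⇒ u* = κ · V / ln(z/z₀)
u* = 0.41 × 7.64 / ln(11.6/0.0935) = 0.41 × 7.64 / 4.8208
   = 3.1324 / 4.8208 = 0.6498 m/s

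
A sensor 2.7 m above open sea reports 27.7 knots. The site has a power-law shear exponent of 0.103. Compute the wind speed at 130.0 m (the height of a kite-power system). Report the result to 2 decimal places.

Power-law profile: V₂ = V₁ · (z₂/z₁)^α
V₂ = 27.7 × (130.0/2.7)^0.103 = 27.7 × (48.1481)^0.103
    = 27.7 × 1.4904 = 41.2844 knots

41.28 knots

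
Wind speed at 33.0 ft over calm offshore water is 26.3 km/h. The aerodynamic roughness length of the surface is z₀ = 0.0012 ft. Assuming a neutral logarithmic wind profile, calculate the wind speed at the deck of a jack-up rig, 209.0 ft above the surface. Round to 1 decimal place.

31.0 km/h

Log law: V(z) ∝ ln(z/z₀), so V₂/V₁ = ln(z₂/z₀) / ln(z₁/z₀).
ln(209.0/0.0012) = 12.0678, ln(33.0/0.0012) = 10.2219
V₂ = 26.3 × 12.0678/10.2219 = 26.3 × 1.1806 = 31.0491 km/h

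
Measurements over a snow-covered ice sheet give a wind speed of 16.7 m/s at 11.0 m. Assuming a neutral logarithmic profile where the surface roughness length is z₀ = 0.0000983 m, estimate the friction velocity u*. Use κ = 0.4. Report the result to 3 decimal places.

Log law: V(z) = (u*/κ) · ln(z/z₀) ⇒ u* = κ · V / ln(z/z₀)
u* = 0.4 × 16.7 / ln(11.0/0.0000983) = 0.4 × 16.7 / 11.6254
   = 6.6800 / 11.6254 = 0.5746 m/s

u* ≈ 0.575 m/s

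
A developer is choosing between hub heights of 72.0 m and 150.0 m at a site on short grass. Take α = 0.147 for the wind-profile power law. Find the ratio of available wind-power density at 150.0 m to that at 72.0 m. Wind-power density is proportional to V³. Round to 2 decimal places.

Speed ratio: V_B/V_A = (z_B/z_A)^α = (150.0/72.0)^0.147 = (2.0833)^0.147 = 1.11393
Power-density ratio: P_B/P_A = (V_B/V_A)³ = (1.11393)³ = 1.38221

1.38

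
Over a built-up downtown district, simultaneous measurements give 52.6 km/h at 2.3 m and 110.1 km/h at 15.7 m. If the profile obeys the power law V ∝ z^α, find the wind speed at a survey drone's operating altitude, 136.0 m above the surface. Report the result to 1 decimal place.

First find α: α = ln(V₂/V₁)/ln(z₂/z₁) = ln(110.1/52.6)/ln(15.7/2.3) = 0.73867/1.92075 = 0.3846
Extrapolate from 15.7 m to 136.0 m: V₃ = 110.1 × (136.0/15.7)^0.3846 = 110.1 × 2.2940 = 252.5689 km/h

252.6 km/h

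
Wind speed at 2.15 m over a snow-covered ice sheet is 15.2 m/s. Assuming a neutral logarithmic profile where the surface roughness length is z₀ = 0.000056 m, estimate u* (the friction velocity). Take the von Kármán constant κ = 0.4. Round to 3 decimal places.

Log law: V(z) = (u*/κ) · ln(z/z₀) ⇒ u* = κ · V / ln(z/z₀)
u* = 0.4 × 15.2 / ln(2.15/0.000056) = 0.4 × 15.2 / 10.5556
   = 6.0800 / 10.5556 = 0.5760 m/s

u* ≈ 0.576 m/s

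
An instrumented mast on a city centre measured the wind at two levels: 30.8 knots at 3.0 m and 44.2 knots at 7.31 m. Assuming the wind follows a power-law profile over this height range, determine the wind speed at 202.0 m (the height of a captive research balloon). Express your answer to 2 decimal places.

First find α: α = ln(V₂/V₁)/ln(z₂/z₁) = ln(44.2/30.8)/ln(7.31/3.0) = 0.36121/0.89063 = 0.4056
Extrapolate from 7.31 m to 202.0 m: V₃ = 44.2 × (202.0/7.31)^0.4056 = 44.2 × 3.8424 = 169.8320 knots

169.83 knots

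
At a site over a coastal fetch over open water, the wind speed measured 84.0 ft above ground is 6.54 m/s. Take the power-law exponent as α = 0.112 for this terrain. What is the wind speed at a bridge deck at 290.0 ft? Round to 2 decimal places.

Power-law profile: V₂ = V₁ · (z₂/z₁)^α
V₂ = 6.54 × (290.0/84.0)^0.112 = 6.54 × (3.4524)^0.112
    = 6.54 × 1.1489 = 7.5136 m/s

7.51 m/s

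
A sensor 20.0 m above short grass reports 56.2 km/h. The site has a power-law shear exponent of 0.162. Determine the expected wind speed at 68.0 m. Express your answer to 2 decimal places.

68.52 km/h

Power-law profile: V₂ = V₁ · (z₂/z₁)^α
V₂ = 56.2 × (68.0/20.0)^0.162 = 56.2 × (3.4000)^0.162
    = 56.2 × 1.2193 = 68.5229 km/h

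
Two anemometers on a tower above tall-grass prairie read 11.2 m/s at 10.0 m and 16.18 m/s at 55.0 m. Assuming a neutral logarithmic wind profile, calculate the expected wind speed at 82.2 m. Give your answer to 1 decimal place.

17.4 m/s

Log law: V ∝ ln(z/z₀). From the pair, with r = V₁/V₂ = 0.69221,
ln z₀ = (ln z₁ − r·ln z₂)/(1 − r) = (2.3026 − 0.69221×4.0073)/0.30779 = -1.5314 → z₀ = 0.2162 m
V₃ = V₁ · ln(z₃/z₀)/ln(z₁/z₀) = 11.2 × 5.9405/3.8340 = 17.3538 m/s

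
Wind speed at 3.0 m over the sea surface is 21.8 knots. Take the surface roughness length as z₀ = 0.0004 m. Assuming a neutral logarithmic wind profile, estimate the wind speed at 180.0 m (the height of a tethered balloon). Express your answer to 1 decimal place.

31.8 knots

Log law: V(z) ∝ ln(z/z₀), so V₂/V₁ = ln(z₂/z₀) / ln(z₁/z₀).
ln(180.0/0.0004) = 13.0170, ln(3.0/0.0004) = 8.9227
V₂ = 21.8 × 13.0170/8.9227 = 21.8 × 1.4589 = 31.8034 knots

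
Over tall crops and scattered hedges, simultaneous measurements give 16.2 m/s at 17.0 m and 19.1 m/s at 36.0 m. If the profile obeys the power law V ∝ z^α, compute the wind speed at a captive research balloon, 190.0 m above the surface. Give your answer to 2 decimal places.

27.52 m/s

First find α: α = ln(V₂/V₁)/ln(z₂/z₁) = ln(19.1/16.2)/ln(36.0/17.0) = 0.16468/0.75031 = 0.2195
Extrapolate from 36.0 m to 190.0 m: V₃ = 19.1 × (190.0/36.0)^0.2195 = 19.1 × 1.4407 = 27.5167 m/s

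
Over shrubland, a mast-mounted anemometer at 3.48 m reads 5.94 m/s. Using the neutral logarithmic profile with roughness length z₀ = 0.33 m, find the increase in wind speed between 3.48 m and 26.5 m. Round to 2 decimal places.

5.12 m/s

Log law: V₂ = V₁ · ln(z₂/z₀)/ln(z₁/z₀) = 5.94 × 4.3858/2.3557 = 11.0590 m/s
ΔV = 11.0590 − 5.94 = 5.1190 m/s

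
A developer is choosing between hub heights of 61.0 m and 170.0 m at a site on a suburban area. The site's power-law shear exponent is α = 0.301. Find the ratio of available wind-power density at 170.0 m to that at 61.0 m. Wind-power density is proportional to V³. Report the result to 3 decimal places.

Speed ratio: V_B/V_A = (z_B/z_A)^α = (170.0/61.0)^0.301 = (2.7869)^0.301 = 1.36138
Power-density ratio: P_B/P_A = (V_B/V_A)³ = (1.36138)³ = 2.52315

2.523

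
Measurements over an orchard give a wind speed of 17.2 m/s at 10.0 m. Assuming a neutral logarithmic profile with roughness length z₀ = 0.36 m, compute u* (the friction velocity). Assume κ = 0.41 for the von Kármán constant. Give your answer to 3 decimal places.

u* ≈ 2.121 m/s

Log law: V(z) = (u*/κ) · ln(z/z₀) ⇒ u* = κ · V / ln(z/z₀)
u* = 0.41 × 17.2 / ln(10.0/0.36) = 0.41 × 17.2 / 3.3242
   = 7.0520 / 3.3242 = 2.1214 m/s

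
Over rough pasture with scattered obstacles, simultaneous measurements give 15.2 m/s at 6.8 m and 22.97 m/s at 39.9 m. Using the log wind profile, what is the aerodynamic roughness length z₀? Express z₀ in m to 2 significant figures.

Log law: V(z) ∝ ln(z/z₀). With r = V₁/V₂ = 15.2/22.97 = 0.66173,
r · ln(z₂/z₀) = ln(z₁/z₀) ⇒ ln z₀ = (ln z₁ − r·ln z₂)/(1 − r)
ln z₀ = (1.91692 − 0.66173×3.68638) / 0.33827 = -1.5446
z₀ = exp(-1.5446) = 0.2134 m

z₀ ≈ 0.21 m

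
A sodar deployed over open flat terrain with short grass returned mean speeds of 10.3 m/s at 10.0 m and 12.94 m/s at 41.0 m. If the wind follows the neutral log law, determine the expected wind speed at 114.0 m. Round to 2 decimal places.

14.85 m/s

Log law: V ∝ ln(z/z₀). From the pair, with r = V₁/V₂ = 0.79598,
ln z₀ = (ln z₁ − r·ln z₂)/(1 − r) = (2.3026 − 0.79598×3.7136)/0.20402 = -3.2024 → z₀ = 0.04066 m
V₃ = V₁ · ln(z₃/z₀)/ln(z₁/z₀) = 10.3 × 7.9386/5.5050 = 14.8534 m/s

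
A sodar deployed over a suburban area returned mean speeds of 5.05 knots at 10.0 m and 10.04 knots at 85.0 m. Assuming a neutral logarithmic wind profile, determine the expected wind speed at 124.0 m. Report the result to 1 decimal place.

Log law: V ∝ ln(z/z₀). From the pair, with r = V₁/V₂ = 0.50299,
ln z₀ = (ln z₁ − r·ln z₂)/(1 − r) = (2.3026 − 0.50299×4.4427)/0.49701 = 0.1368 → z₀ = 1.147 m
V₃ = V₁ · ln(z₃/z₀)/ln(z₁/z₀) = 5.05 × 4.6835/2.1658 = 10.9205 knots

10.9 knots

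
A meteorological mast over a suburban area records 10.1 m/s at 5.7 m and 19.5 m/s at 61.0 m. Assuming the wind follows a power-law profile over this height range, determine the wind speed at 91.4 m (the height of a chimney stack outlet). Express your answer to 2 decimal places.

First find α: α = ln(V₂/V₁)/ln(z₂/z₁) = ln(19.5/10.1)/ln(61.0/5.7) = 0.65788/2.37041 = 0.2775
Extrapolate from 61.0 m to 91.4 m: V₃ = 19.5 × (91.4/61.0)^0.2775 = 19.5 × 1.1188 = 21.8160 m/s

21.82 m/s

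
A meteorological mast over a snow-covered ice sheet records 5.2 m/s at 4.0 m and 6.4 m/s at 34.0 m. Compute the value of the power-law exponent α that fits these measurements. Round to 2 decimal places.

Power law: V₂/V₁ = (z₂/z₁)^α ⇒ α = ln(V₂/V₁) / ln(z₂/z₁)
α = ln(6.4/5.2) / ln(34.0/4.0) = ln(1.2308) / ln(8.5000)
  = 0.20764 / 2.14007 = 0.09702

α ≈ 0.10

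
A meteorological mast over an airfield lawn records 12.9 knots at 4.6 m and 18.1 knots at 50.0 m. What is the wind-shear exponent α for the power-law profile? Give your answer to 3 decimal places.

α ≈ 0.142

Power law: V₂/V₁ = (z₂/z₁)^α ⇒ α = ln(V₂/V₁) / ln(z₂/z₁)
α = ln(18.1/12.9) / ln(50.0/4.6) = ln(1.4031) / ln(10.8696)
  = 0.33868 / 2.38597 = 0.14195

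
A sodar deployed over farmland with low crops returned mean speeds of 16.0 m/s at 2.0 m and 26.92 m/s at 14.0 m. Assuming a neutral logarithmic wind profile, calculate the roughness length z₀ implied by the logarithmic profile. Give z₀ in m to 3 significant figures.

z₀ ≈ 0.116 m

Log law: V(z) ∝ ln(z/z₀). With r = V₁/V₂ = 16.0/26.92 = 0.59435,
r · ln(z₂/z₀) = ln(z₁/z₀) ⇒ ln z₀ = (ln z₁ − r·ln z₂)/(1 − r)
ln z₀ = (0.69315 − 0.59435×2.63906) / 0.40565 = -2.1580
z₀ = exp(-2.1580) = 0.1156 m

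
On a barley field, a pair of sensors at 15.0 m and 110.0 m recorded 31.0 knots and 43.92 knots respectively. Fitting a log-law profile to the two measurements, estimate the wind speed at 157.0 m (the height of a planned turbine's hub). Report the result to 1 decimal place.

Log law: V ∝ ln(z/z₀). From the pair, with r = V₁/V₂ = 0.70583,
ln z₀ = (ln z₁ − r·ln z₂)/(1 − r) = (2.7081 − 0.70583×4.7005)/0.29417 = -2.0725 → z₀ = 0.1259 m
V₃ = V₁ · ln(z₃/z₀)/ln(z₁/z₀) = 31.0 × 7.1288/4.7806 = 46.2270 knots

46.2 knots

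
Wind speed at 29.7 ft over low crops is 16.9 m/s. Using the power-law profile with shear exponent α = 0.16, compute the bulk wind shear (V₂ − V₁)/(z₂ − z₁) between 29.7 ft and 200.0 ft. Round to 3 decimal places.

0.035 m/s/ft

Power law: V₂ = V₁ · (z₂/z₁)^α = 16.9 × (6.7340)^0.16 = 22.9303 m/s
ΔV/Δz = (22.9303 − 16.9)/(200.0 − 29.7) = 6.0303/170.3000 = 0.03541 m/s/ft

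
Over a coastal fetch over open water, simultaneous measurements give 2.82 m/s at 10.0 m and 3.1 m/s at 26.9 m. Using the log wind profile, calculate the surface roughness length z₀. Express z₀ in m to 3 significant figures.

z₀ ≈ 0.000470 m

Log law: V(z) ∝ ln(z/z₀). With r = V₁/V₂ = 2.82/3.1 = 0.90968,
r · ln(z₂/z₀) = ln(z₁/z₀) ⇒ ln z₀ = (ln z₁ − r·ln z₂)/(1 − r)
ln z₀ = (2.30259 − 0.90968×3.29213) / 0.09032 = -7.6635
z₀ = exp(-7.6635) = 0.0004697 m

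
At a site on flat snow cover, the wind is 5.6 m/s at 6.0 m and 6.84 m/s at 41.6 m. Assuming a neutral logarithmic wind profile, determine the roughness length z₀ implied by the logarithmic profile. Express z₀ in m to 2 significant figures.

z₀ ≈ 0.00096 m

Log law: V(z) ∝ ln(z/z₀). With r = V₁/V₂ = 5.6/6.84 = 0.81871,
r · ln(z₂/z₀) = ln(z₁/z₀) ⇒ ln z₀ = (ln z₁ − r·ln z₂)/(1 − r)
ln z₀ = (1.79176 − 0.81871×3.72810) / 0.18129 = -6.9530
z₀ = exp(-6.9530) = 0.0009558 m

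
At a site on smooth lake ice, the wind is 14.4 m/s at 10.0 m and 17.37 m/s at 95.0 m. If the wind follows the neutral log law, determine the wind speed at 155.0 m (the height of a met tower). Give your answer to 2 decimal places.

Log law: V ∝ ln(z/z₀). From the pair, with r = V₁/V₂ = 0.82902,
ln z₀ = (ln z₁ − r·ln z₂)/(1 − r) = (2.3026 − 0.82902×4.5539)/0.17098 = -8.6128 → z₀ = 0.0001818 m
V₃ = V₁ · ln(z₃/z₀)/ln(z₁/z₀) = 14.4 × 13.6562/10.9154 = 18.0158 m/s

18.02 m/s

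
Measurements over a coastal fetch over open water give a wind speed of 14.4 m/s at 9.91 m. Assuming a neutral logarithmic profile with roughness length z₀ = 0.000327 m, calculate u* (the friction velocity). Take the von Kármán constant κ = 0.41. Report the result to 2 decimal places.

Log law: V(z) = (u*/κ) · ln(z/z₀) ⇒ u* = κ · V / ln(z/z₀)
u* = 0.41 × 14.4 / ln(9.91/0.000327) = 0.41 × 14.4 / 10.3191
   = 5.9040 / 10.3191 = 0.5721 m/s

u* ≈ 0.57 m/s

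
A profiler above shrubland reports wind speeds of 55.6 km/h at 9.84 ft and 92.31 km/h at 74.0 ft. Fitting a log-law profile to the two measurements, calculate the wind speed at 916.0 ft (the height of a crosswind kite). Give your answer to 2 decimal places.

Log law: V ∝ ln(z/z₀). From the pair, with r = V₁/V₂ = 0.60232,
ln z₀ = (ln z₁ − r·ln z₂)/(1 − r) = (2.2865 − 0.60232×4.3041)/0.39768 = -0.7694 → z₀ = 0.4633 ft
V₃ = V₁ · ln(z₃/z₀)/ln(z₁/z₀) = 55.6 × 7.5894/3.0558 = 138.0872 km/h

138.09 km/h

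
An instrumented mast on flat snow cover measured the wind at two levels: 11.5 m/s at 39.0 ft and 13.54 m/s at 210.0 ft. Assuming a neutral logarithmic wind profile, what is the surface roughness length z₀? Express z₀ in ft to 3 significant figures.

Log law: V(z) ∝ ln(z/z₀). With r = V₁/V₂ = 11.5/13.54 = 0.84934,
r · ln(z₂/z₀) = ln(z₁/z₀) ⇒ ln z₀ = (ln z₁ − r·ln z₂)/(1 − r)
ln z₀ = (3.66356 − 0.84934×5.34711) / 0.15066 = -5.8270
z₀ = exp(-5.8270) = 0.002947 ft

z₀ ≈ 0.00295 ft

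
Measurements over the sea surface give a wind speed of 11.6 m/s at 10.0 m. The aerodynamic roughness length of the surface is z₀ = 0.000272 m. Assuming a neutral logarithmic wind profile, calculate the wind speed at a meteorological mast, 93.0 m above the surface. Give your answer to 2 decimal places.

Log law: V(z) ∝ ln(z/z₀), so V₂/V₁ = ln(z₂/z₀) / ln(z₁/z₀).
ln(93.0/0.000272) = 12.7423, ln(10.0/0.000272) = 10.5123
V₂ = 11.6 × 12.7423/10.5123 = 11.6 × 1.2121 = 14.0608 m/s

14.06 m/s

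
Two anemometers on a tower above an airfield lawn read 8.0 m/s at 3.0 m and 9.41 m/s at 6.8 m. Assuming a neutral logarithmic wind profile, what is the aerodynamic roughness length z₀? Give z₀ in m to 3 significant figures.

z₀ ≈ 0.0289 m

Log law: V(z) ∝ ln(z/z₀). With r = V₁/V₂ = 8.0/9.41 = 0.85016,
r · ln(z₂/z₀) = ln(z₁/z₀) ⇒ ln z₀ = (ln z₁ − r·ln z₂)/(1 − r)
ln z₀ = (1.09861 − 0.85016×1.91692) / 0.14984 = -3.5443
z₀ = exp(-3.5443) = 0.02889 m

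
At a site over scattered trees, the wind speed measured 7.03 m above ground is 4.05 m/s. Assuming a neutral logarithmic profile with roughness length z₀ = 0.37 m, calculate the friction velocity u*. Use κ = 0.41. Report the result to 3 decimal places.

u* ≈ 0.564 m/s

Log law: V(z) = (u*/κ) · ln(z/z₀) ⇒ u* = κ · V / ln(z/z₀)
u* = 0.41 × 4.05 / ln(7.03/0.37) = 0.41 × 4.05 / 2.9444
   = 1.6605 / 2.9444 = 0.5639 m/s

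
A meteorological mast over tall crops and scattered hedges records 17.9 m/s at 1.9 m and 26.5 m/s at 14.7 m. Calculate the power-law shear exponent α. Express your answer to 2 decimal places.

Power law: V₂/V₁ = (z₂/z₁)^α ⇒ α = ln(V₂/V₁) / ln(z₂/z₁)
α = ln(26.5/17.9) / ln(14.7/1.9) = ln(1.4804) / ln(7.7368)
  = 0.39234 / 2.04599 = 0.19176

α ≈ 0.19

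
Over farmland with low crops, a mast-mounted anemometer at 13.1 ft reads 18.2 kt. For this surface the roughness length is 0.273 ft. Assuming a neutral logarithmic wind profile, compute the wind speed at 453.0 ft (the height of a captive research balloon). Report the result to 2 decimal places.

34.86 kt

Log law: V(z) ∝ ln(z/z₀), so V₂/V₁ = ln(z₂/z₀) / ln(z₁/z₀).
ln(453.0/0.273) = 7.4142, ln(13.1/0.273) = 3.8709
V₂ = 18.2 × 7.4142/3.8709 = 18.2 × 1.9154 = 34.8596 kt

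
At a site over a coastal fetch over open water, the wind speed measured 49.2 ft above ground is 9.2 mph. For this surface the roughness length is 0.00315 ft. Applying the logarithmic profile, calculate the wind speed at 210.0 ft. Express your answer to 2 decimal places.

10.58 mph

Log law: V(z) ∝ ln(z/z₀), so V₂/V₁ = ln(z₂/z₀) / ln(z₁/z₀).
ln(210.0/0.00315) = 11.1075, ln(49.2/0.00315) = 9.6562
V₂ = 9.2 × 11.1075/9.6562 = 9.2 × 1.1503 = 10.5826 mph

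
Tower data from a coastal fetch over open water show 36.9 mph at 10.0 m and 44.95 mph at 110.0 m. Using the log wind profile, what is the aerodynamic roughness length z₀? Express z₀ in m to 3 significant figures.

Log law: V(z) ∝ ln(z/z₀). With r = V₁/V₂ = 36.9/44.95 = 0.82091,
r · ln(z₂/z₀) = ln(z₁/z₀) ⇒ ln z₀ = (ln z₁ − r·ln z₂)/(1 − r)
ln z₀ = (2.30259 − 0.82091×4.70048) / 0.17909 = -8.6890
z₀ = exp(-8.6890) = 0.0001684 m

z₀ ≈ 0.000168 m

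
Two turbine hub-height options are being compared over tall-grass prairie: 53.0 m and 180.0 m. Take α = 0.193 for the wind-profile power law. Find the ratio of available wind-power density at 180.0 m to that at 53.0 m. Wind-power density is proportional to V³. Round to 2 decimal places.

2.03

Speed ratio: V_B/V_A = (z_B/z_A)^α = (180.0/53.0)^0.193 = (3.3962)^0.193 = 1.26614
Power-density ratio: P_B/P_A = (V_B/V_A)³ = (1.26614)³ = 2.02977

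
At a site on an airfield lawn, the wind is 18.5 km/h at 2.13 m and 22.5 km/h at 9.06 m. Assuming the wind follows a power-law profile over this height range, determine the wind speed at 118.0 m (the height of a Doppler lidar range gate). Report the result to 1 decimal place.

First find α: α = ln(V₂/V₁)/ln(z₂/z₁) = ln(22.5/18.5)/ln(9.06/2.13) = 0.19574/1.44775 = 0.1352
Extrapolate from 9.06 m to 118.0 m: V₃ = 22.5 × (118.0/9.06)^0.1352 = 22.5 × 1.4149 = 31.8350 km/h

31.8 km/h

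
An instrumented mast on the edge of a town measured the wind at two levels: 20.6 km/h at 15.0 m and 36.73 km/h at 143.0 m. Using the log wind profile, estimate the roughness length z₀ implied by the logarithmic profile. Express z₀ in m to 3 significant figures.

Log law: V(z) ∝ ln(z/z₀). With r = V₁/V₂ = 20.6/36.73 = 0.56085,
r · ln(z₂/z₀) = ln(z₁/z₀) ⇒ ln z₀ = (ln z₁ − r·ln z₂)/(1 − r)
ln z₀ = (2.70805 − 0.56085×4.96284) / 0.43915 = -0.1716
z₀ = exp(-0.1716) = 0.8423 m

z₀ ≈ 0.842 m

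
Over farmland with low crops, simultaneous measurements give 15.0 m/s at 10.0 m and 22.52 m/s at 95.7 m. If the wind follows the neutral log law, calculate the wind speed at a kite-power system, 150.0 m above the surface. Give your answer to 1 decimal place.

24.0 m/s

Log law: V ∝ ln(z/z₀). From the pair, with r = V₁/V₂ = 0.66607,
ln z₀ = (ln z₁ − r·ln z₂)/(1 − r) = (2.3026 − 0.66607×4.5612)/0.33393 = -2.2027 → z₀ = 0.1105 m
V₃ = V₁ · ln(z₃/z₀)/ln(z₁/z₀) = 15.0 × 7.2133/4.5053 = 24.0163 m/s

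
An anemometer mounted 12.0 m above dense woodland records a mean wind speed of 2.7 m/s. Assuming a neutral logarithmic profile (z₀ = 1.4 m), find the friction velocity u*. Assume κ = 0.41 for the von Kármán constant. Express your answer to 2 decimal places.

Log law: V(z) = (u*/κ) · ln(z/z₀) ⇒ u* = κ · V / ln(z/z₀)
u* = 0.41 × 2.7 / ln(12.0/1.4) = 0.41 × 2.7 / 2.1484
   = 1.1070 / 2.1484 = 0.5153 m/s

u* ≈ 0.52 m/s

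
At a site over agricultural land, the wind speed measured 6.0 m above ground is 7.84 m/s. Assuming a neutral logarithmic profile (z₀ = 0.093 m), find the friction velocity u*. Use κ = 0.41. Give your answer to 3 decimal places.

u* ≈ 0.771 m/s

Log law: V(z) = (u*/κ) · ln(z/z₀) ⇒ u* = κ · V / ln(z/z₀)
u* = 0.41 × 7.84 / ln(6.0/0.093) = 0.41 × 7.84 / 4.1669
   = 3.2144 / 4.1669 = 0.7714 m/s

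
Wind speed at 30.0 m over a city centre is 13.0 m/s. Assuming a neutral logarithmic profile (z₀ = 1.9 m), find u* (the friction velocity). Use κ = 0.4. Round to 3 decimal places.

u* ≈ 1.885 m/s

Log law: V(z) = (u*/κ) · ln(z/z₀) ⇒ u* = κ · V / ln(z/z₀)
u* = 0.4 × 13.0 / ln(30.0/1.9) = 0.4 × 13.0 / 2.7593
   = 5.2000 / 2.7593 = 1.8845 m/s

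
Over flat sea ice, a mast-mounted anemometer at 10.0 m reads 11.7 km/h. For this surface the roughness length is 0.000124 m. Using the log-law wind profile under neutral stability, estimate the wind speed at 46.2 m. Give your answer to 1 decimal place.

13.3 km/h

Log law: V(z) ∝ ln(z/z₀), so V₂/V₁ = ln(z₂/z₀) / ln(z₁/z₀).
ln(46.2/0.000124) = 12.8282, ln(10.0/0.000124) = 11.2978
V₂ = 11.7 × 12.8282/11.2978 = 11.7 × 1.1355 = 13.2849 km/h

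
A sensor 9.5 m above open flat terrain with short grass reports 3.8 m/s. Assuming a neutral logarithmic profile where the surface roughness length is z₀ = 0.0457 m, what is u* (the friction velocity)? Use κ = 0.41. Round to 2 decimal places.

Log law: V(z) = (u*/κ) · ln(z/z₀) ⇒ u* = κ · V / ln(z/z₀)
u* = 0.41 × 3.8 / ln(9.5/0.0457) = 0.41 × 3.8 / 5.3369
   = 1.5580 / 5.3369 = 0.2919 m/s

u* ≈ 0.29 m/s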